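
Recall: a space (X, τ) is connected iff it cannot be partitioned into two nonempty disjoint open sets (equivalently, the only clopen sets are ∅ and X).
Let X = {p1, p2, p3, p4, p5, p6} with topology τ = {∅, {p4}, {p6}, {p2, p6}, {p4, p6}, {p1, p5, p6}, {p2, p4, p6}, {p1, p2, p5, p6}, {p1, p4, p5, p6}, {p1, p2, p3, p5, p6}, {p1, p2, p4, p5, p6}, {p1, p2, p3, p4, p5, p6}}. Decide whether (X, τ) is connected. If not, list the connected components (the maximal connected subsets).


(X, τ) is disconnected; components = [{p4}, {p1, p2, p3, p5, p6}].

Find clopen sets (U ∈ τ with X ∖ U ∈ τ):
  U = ∅, X ∖ U = {p1, p2, p3, p4, p5, p6} — both open, so U is clopen.
  U = {p4}, X ∖ U = {p1, p2, p3, p5, p6} — both open, so U is clopen.
  U = {p1, p2, p3, p5, p6}, X ∖ U = {p4} — both open, so U is clopen.
  U = {p1, p2, p3, p4, p5, p6}, X ∖ U = ∅ — both open, so U is clopen.
Nontrivial clopen(s) exist: e.g. {p1, p2, p3, p5, p6}. So (X, τ) is disconnected.
Compute connected components by grouping points that agree on all clopens:
  component: {p4}
  component: {p1, p2, p3, p5, p6}


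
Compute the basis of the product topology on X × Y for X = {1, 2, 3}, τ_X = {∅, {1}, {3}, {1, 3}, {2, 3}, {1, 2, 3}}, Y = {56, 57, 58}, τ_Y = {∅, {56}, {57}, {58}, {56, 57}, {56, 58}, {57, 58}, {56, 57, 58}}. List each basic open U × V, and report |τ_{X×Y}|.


Basis B = {∅ × ∅, {1} × {56}, {1} × {57}, {1} × {58}, {3} × {56}, {3} × {57}, {3} × {58}, {1} × {56, 57}, {1} × {56, 58}, {1, 3} × {56}, {1} × {57, 58}, {1, 3} × {57}, {1, 3} × {58}, {2, 3} × {56}, {2, 3} × {57}, {2, 3} × {58}, {3} × {56, 57}, {3} × {56, 58}, {3} × {57, 58}, {1} × {56, 57, 58}, {1, 2, 3} × {56}, {1, 2, 3} × {57}, {1, 2, 3} × {58}, {3} × {56, 57, 58}, {1, 3} × {56, 57}, {1, 3} × {56, 58}, {1, 3} × {57, 58}, {2, 3} × {56, 57}, {2, 3} × {56, 58}, {2, 3} × {57, 58}, {1, 3} × {56, 57, 58}, {1, 2, 3} × {56, 57}, {1, 2, 3} × {56, 58}, {1, 2, 3} × {57, 58}, {2, 3} × {56, 57, 58}, {1, 2, 3} × {56, 57, 58}}; |τ_{X×Y}| = 216.

Enumerate products U × V with U ∈ τ_X, V ∈ τ_Y (deduplicated):
  ∅ × ∅ = {} (∅)
  {1} × {56} = {(1,56)}
  {1} × {57} = {(1,57)}
  {1} × {58} = {(1,58)}
  {3} × {56} = {(3,56)}
  {3} × {57} = {(3,57)}
  {3} × {58} = {(3,58)}
  {1} × {56, 57} = {(1,56), (1,57)}
  {1} × {56, 58} = {(1,56), (1,58)}
  {1, 3} × {56} = {(1,56), (3,56)}
  {1} × {57, 58} = {(1,57), (1,58)}
  {1, 3} × {57} = {(1,57), (3,57)}
  {1, 3} × {58} = {(1,58), (3,58)}
  {2, 3} × {56} = {(2,56), (3,56)}
  {2, 3} × {57} = {(2,57), (3,57)}
  {2, 3} × {58} = {(2,58), (3,58)}
  {3} × {56, 57} = {(3,56), (3,57)}
  {3} × {56, 58} = {(3,56), (3,58)}
  {3} × {57, 58} = {(3,57), (3,58)}
  {1} × {56, 57, 58} = {(1,56), (1,57), (1,58)}
  {1, 2, 3} × {56} = {(1,56), (2,56), (3,56)}
  {1, 2, 3} × {57} = {(1,57), (2,57), (3,57)}
  {1, 2, 3} × {58} = {(1,58), (2,58), (3,58)}
  {3} × {56, 57, 58} = {(3,56), (3,57), (3,58)}
  {1, 3} × {56, 57} = {(1,56), (1,57), (3,56), (3,57)}
  {1, 3} × {56, 58} = {(1,56), (1,58), (3,56), (3,58)}
  {1, 3} × {57, 58} = {(1,57), (1,58), (3,57), (3,58)}
  {2, 3} × {56, 57} = {(2,56), (2,57), (3,56), (3,57)}
  {2, 3} × {56, 58} = {(2,56), (2,58), (3,56), (3,58)}
  {2, 3} × {57, 58} = {(2,57), (2,58), (3,57), (3,58)}
  {1, 3} × {56, 57, 58} = {(1,56), (1,57), (1,58), (3,56), (3,57), (3,58)}
  {1, 2, 3} × {56, 57} = {(1,56), (1,57), (2,56), (2,57), (3,56), (3,57)}
  {1, 2, 3} × {56, 58} = {(1,56), (1,58), (2,56), (2,58), (3,56), (3,58)}
  {1, 2, 3} × {57, 58} = {(1,57), (1,58), (2,57), (2,58), (3,57), (3,58)}
  {2, 3} × {56, 57, 58} = {(2,56), (2,57), (2,58), (3,56), (3,57), (3,58)}
  {1, 2, 3} × {56, 57, 58} = {(1,56), (1,57), (1,58), (2,56), (2,57), (2,58), (3,56), (3,57), (3,58)}
These 36 distinct sets form the basis B.
Close under arbitrary unions to get τ_{X×Y}; counting gives |τ_{X×Y}| = 216.


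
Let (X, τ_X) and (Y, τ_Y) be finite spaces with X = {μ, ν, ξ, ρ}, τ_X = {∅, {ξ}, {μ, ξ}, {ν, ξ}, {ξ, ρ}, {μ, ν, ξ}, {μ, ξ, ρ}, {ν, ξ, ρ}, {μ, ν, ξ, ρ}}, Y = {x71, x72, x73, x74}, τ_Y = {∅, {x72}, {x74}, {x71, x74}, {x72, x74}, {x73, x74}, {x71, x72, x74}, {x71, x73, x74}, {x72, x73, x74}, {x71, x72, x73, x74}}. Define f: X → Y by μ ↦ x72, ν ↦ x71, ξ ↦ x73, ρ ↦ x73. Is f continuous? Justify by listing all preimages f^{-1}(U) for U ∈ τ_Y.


f is NOT continuous.

Compute f^{-1}(U) for each U ∈ τ_Y:
  U = ∅: f^{-1}(U) = ∅ ∈ τ_X ✓.
  U = {x72}: f^{-1}(U) = {μ} ∉ τ_X ✗.
  U = {x74}: f^{-1}(U) = ∅ ∈ τ_X ✓.
  U = {x71, x74}: f^{-1}(U) = {ν} ∉ τ_X ✗.
  U = {x72, x74}: f^{-1}(U) = {μ} ∉ τ_X ✗.
  U = {x73, x74}: f^{-1}(U) = {ξ, ρ} ∈ τ_X ✓.
  U = {x71, x72, x74}: f^{-1}(U) = {μ, ν} ∉ τ_X ✗.
  U = {x71, x73, x74}: f^{-1}(U) = {ν, ξ, ρ} ∈ τ_X ✓.
  U = {x72, x73, x74}: f^{-1}(U) = {μ, ξ, ρ} ∈ τ_X ✓.
  U = {x71, x72, x73, x74}: f^{-1}(U) = {μ, ν, ξ, ρ} ∈ τ_X ✓.
Found U = {x72} with f^{-1}(U) = {μ} not in τ_X. Therefore f is NOT continuous.


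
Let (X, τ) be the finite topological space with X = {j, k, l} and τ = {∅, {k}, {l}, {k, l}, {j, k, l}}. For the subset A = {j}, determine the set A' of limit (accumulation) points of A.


A' = ∅

For each x ∈ X, list the open sets U ∈ τ with x ∈ U, then check whether U ∩ (A ∖ {x}) ≠ ∅ for every such U.
  x = j: open {j, k, l} ∋ x has {j, k, l} ∩ (A ∖ {j}) = ∅, so x is NOT a limit point.
  x = k: open {k} ∋ x has {k} ∩ (A ∖ {k}) = ∅, so x is NOT a limit point.
  x = l: open {l} ∋ x has {l} ∩ (A ∖ {l}) = ∅, so x is NOT a limit point.
Collecting: A' = ∅.


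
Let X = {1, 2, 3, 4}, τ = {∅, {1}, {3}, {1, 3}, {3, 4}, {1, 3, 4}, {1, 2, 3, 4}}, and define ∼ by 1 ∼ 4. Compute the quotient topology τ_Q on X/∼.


X/∼ = {[1=4], [2], [3]}; |τ_Q| = 4.

Equivalence classes: [1=4], [2], [3].
Quotient map π: X → X/∼ sends 1 ↦ [1=4], 2 ↦ [2], 3 ↦ [3], 4 ↦ [1=4].
For each subset V ⊆ X/∼, compute π^{-1}(V) ⊆ X and check whether π^{-1}(V) ∈ τ. V is open in τ_Q iff π^{-1}(V) ∈ τ.
  V = {}: π^{-1}(V) = ∅ ∈ τ ✓.
  V = {[1=4]}: π^{-1}(V) = {1, 4} ∉ τ ✗.
  V = {[2]}: π^{-1}(V) = {2} ∉ τ ✗.
  V = {[1=4], [2]}: π^{-1}(V) = {1, 2, 4} ∉ τ ✗.
  V = {[3]}: π^{-1}(V) = {3} ∈ τ ✓.
  V = {[1=4], [3]}: π^{-1}(V) = {1, 3, 4} ∈ τ ✓.
  V = {[2], [3]}: π^{-1}(V) = {2, 3} ∉ τ ✗.
  V = {[1=4], [2], [3]}: π^{-1}(V) = {1, 2, 3, 4} ∈ τ ✓.
Open sets in the quotient: τ_Q = {{}, {[3]}, {[1=4], [3]}, {[1=4], [2], [3]}} (4 elements).


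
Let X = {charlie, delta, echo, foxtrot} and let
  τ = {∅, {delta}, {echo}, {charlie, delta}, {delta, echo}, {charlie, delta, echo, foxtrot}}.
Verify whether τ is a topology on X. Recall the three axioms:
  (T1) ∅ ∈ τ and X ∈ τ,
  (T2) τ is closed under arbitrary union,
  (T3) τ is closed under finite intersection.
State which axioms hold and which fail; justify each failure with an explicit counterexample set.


τ is NOT a topology on X.

Axiom (T1): ∅ ∈ τ? Yes; X ∈ τ? Yes.
Axiom (T2/T3): check pairwise unions and intersections of members of τ.
Counterexample for (T2): {echo} ∪ {charlie, delta} = {charlie, delta, echo} ∉ τ. Therefore τ is NOT a topology.


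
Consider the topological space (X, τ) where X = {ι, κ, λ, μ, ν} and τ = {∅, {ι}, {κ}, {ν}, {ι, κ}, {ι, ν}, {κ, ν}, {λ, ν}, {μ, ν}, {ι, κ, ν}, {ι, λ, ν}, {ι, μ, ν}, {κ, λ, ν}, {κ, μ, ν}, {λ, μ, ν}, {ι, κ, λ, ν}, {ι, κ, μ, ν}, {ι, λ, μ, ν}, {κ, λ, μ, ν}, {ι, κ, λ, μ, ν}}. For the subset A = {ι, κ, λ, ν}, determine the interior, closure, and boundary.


int(A) = {ι, κ, λ, ν}, cl(A) = {ι, κ, λ, μ, ν}, ∂A = {μ}.

Closed sets in (X, τ) are complements of opens:
  closed(X, τ) = {∅, {ι}, {κ}, {λ}, {μ}, {ι, κ}, {ι, λ}, {ι, μ}, {κ, λ}, {κ, μ}, {λ, μ}, {ι, κ, λ}, {ι, κ, μ}, {ι, λ, μ}, {κ, λ, μ}, {λ, μ, ν}, {ι, κ, λ, μ}, {ι, λ, μ, ν}, {κ, λ, μ, ν}, {ι, κ, λ, μ, ν}}.
int(A) = ⋃ {U ∈ τ : U ⊆ A}. Opens contained in A: ∅, {ι}, {κ}, {ν}, {ι, κ}, {ι, ν}, {κ, ν}, {λ, ν}, {ι, κ, ν}, {ι, λ, ν}, {κ, λ, ν}, {ι, κ, λ, ν}.
Taking the union of these: int(A) = {ι, κ, λ, ν}.
cl(A) = ⋂ {C closed : A ⊆ C}. Closed sets containing A: {ι, κ, λ, μ, ν}.
Intersecting these: cl(A) = {ι, κ, λ, μ, ν}.
∂A = cl(A) ∖ int(A) = {ι, κ, λ, μ, ν} ∖ {ι, κ, λ, ν} = {μ}.


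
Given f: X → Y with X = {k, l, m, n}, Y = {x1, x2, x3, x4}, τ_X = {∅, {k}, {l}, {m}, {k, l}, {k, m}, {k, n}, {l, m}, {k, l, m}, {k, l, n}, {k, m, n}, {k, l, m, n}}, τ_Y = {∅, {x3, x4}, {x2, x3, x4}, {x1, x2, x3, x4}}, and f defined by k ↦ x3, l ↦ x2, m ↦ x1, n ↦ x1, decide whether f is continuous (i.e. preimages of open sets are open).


f IS continuous.

Compute f^{-1}(U) for each U ∈ τ_Y:
  U = ∅: f^{-1}(U) = ∅ ∈ τ_X ✓.
  U = {x3, x4}: f^{-1}(U) = {k} ∈ τ_X ✓.
  U = {x2, x3, x4}: f^{-1}(U) = {k, l} ∈ τ_X ✓.
  U = {x1, x2, x3, x4}: f^{-1}(U) = {k, l, m, n} ∈ τ_X ✓.
Every preimage lies in τ_X, so f IS continuous.


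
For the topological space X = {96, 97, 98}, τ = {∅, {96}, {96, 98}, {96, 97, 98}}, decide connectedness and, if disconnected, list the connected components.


(X, τ) is connected.

Find clopen sets (U ∈ τ with X ∖ U ∈ τ):
  U = ∅, X ∖ U = {96, 97, 98} — both open, so U is clopen.
  U = {96, 97, 98}, X ∖ U = ∅ — both open, so U is clopen.
Only trivial clopens (∅ and X) exist, so (X, τ) is connected.
Compute connected components by grouping points that agree on all clopens:
  component: {96, 97, 98}


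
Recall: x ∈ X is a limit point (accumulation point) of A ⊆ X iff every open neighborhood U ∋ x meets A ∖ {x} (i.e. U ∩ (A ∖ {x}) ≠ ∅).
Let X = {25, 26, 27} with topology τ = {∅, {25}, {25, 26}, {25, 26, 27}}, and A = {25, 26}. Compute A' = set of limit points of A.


A' = {26, 27}

For each x ∈ X, list the open sets U ∈ τ with x ∈ U, then check whether U ∩ (A ∖ {x}) ≠ ∅ for every such U.
  x = 25: open {25} ∋ x has {25} ∩ (A ∖ {25}) = ∅, so x is NOT a limit point.
  x = 26: opens ∋ x are {25, 26}, {25, 26, 27}; each meets A ∖ {26}, so x IS a limit point.
  x = 27: opens ∋ x are {25, 26, 27}; each meets A ∖ {27}, so x IS a limit point.
Collecting: A' = {26, 27}.


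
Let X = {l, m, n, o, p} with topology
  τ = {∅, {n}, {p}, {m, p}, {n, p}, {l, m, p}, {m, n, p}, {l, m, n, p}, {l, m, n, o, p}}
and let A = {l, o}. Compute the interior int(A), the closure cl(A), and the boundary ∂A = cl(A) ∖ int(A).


int(A) = ∅, cl(A) = {l, o}, ∂A = {l, o}.

Closed sets in (X, τ) are complements of opens:
  closed(X, τ) = {∅, {o}, {l, o}, {n, o}, {l, m, o}, {l, n, o}, {l, m, n, o}, {l, m, o, p}, {l, m, n, o, p}}.
int(A) = ⋃ {U ∈ τ : U ⊆ A}. Opens contained in A: ∅.
Taking the union of these: int(A) = ∅.
cl(A) = ⋂ {C closed : A ⊆ C}. Closed sets containing A: {l, o}, {l, m, o}, {l, n, o}, {l, m, n, o}, {l, m, o, p}, {l, m, n, o, p}.
Intersecting these: cl(A) = {l, o}.
∂A = cl(A) ∖ int(A) = {l, o} ∖ ∅ = {l, o}.


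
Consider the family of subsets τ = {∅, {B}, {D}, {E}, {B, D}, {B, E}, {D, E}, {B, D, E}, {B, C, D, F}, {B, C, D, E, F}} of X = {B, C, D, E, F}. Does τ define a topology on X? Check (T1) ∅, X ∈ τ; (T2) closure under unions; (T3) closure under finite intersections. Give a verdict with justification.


τ IS a topology on X.

Axiom (T1): ∅ ∈ τ? Yes; X ∈ τ? Yes.
Axiom (T2/T3): check pairwise unions and intersections of members of τ.
All pairwise intersections and unions checked — each lies in τ. Therefore τ satisfies (T1), (T2), (T3): it IS a topology on X.


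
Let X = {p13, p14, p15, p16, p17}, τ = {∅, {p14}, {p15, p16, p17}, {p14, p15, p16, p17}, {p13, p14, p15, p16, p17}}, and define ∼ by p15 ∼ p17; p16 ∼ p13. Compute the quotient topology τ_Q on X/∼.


X/∼ = {[p13=p16], [p14], [p15=p17]}; |τ_Q| = 3.

Equivalence classes: [p13=p16], [p14], [p15=p17].
Quotient map π: X → X/∼ sends p13 ↦ [p13=p16], p14 ↦ [p14], p15 ↦ [p15=p17], p16 ↦ [p13=p16], p17 ↦ [p15=p17].
For each subset V ⊆ X/∼, compute π^{-1}(V) ⊆ X and check whether π^{-1}(V) ∈ τ. V is open in τ_Q iff π^{-1}(V) ∈ τ.
  V = {}: π^{-1}(V) = ∅ ∈ τ ✓.
  V = {[p13=p16]}: π^{-1}(V) = {p13, p16} ∉ τ ✗.
  V = {[p14]}: π^{-1}(V) = {p14} ∈ τ ✓.
  V = {[p13=p16], [p14]}: π^{-1}(V) = {p13, p14, p16} ∉ τ ✗.
  V = {[p15=p17]}: π^{-1}(V) = {p15, p17} ∉ τ ✗.
  V = {[p13=p16], [p15=p17]}: π^{-1}(V) = {p13, p15, p16, p17} ∉ τ ✗.
  V = {[p14], [p15=p17]}: π^{-1}(V) = {p14, p15, p17} ∉ τ ✗.
  V = {[p13=p16], [p14], [p15=p17]}: π^{-1}(V) = {p13, p14, p15, p16, p17} ∈ τ ✓.
Open sets in the quotient: τ_Q = {{}, {[p14]}, {[p13=p16], [p14], [p15=p17]}} (3 elements).


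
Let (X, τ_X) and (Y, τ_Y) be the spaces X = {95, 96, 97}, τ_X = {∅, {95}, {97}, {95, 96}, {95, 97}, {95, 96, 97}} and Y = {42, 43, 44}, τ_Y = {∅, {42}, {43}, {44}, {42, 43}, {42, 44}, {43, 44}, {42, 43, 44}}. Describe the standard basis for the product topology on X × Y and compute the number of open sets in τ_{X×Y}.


Basis B = {∅ × ∅, {95} × {42}, {95} × {43}, {95} × {44}, {97} × {42}, {97} × {43}, {97} × {44}, {95} × {42, 43}, {95} × {42, 44}, {95, 96} × {42}, {95, 97} × {42}, {95} × {43, 44}, {95, 96} × {43}, {95, 97} × {43}, {95, 96} × {44}, {95, 97} × {44}, {97} × {42, 43}, {97} × {42, 44}, {97} × {43, 44}, {95} × {42, 43, 44}, {95, 96, 97} × {42}, {95, 96, 97} × {43}, {95, 96, 97} × {44}, {97} × {42, 43, 44}, {95, 96} × {42, 43}, {95, 97} × {42, 43}, {95, 96} × {42, 44}, {95, 97} × {42, 44}, {95, 96} × {43, 44}, {95, 97} × {43, 44}, {95, 96} × {42, 43, 44}, {95, 97} × {42, 43, 44}, {95, 96, 97} × {42, 43}, {95, 96, 97} × {42, 44}, {95, 96, 97} × {43, 44}, {95, 96, 97} × {42, 43, 44}}; |τ_{X×Y}| = 216.

Enumerate products U × V with U ∈ τ_X, V ∈ τ_Y (deduplicated):
  ∅ × ∅ = {} (∅)
  {95} × {42} = {(95,42)}
  {95} × {43} = {(95,43)}
  {95} × {44} = {(95,44)}
  {97} × {42} = {(97,42)}
  {97} × {43} = {(97,43)}
  {97} × {44} = {(97,44)}
  {95} × {42, 43} = {(95,42), (95,43)}
  {95} × {42, 44} = {(95,42), (95,44)}
  {95, 96} × {42} = {(95,42), (96,42)}
  {95, 97} × {42} = {(95,42), (97,42)}
  {95} × {43, 44} = {(95,43), (95,44)}
  {95, 96} × {43} = {(95,43), (96,43)}
  {95, 97} × {43} = {(95,43), (97,43)}
  {95, 96} × {44} = {(95,44), (96,44)}
  {95, 97} × {44} = {(95,44), (97,44)}
  {97} × {42, 43} = {(97,42), (97,43)}
  {97} × {42, 44} = {(97,42), (97,44)}
  {97} × {43, 44} = {(97,43), (97,44)}
  {95} × {42, 43, 44} = {(95,42), (95,43), (95,44)}
  {95, 96, 97} × {42} = {(95,42), (96,42), (97,42)}
  {95, 96, 97} × {43} = {(95,43), (96,43), (97,43)}
  {95, 96, 97} × {44} = {(95,44), (96,44), (97,44)}
  {97} × {42, 43, 44} = {(97,42), (97,43), (97,44)}
  {95, 96} × {42, 43} = {(95,42), (95,43), (96,42), (96,43)}
  {95, 97} × {42, 43} = {(95,42), (95,43), (97,42), (97,43)}
  {95, 96} × {42, 44} = {(95,42), (95,44), (96,42), (96,44)}
  {95, 97} × {42, 44} = {(95,42), (95,44), (97,42), (97,44)}
  {95, 96} × {43, 44} = {(95,43), (95,44), (96,43), (96,44)}
  {95, 97} × {43, 44} = {(95,43), (95,44), (97,43), (97,44)}
  {95, 96} × {42, 43, 44} = {(95,42), (95,43), (95,44), (96,42), (96,43), (96,44)}
  {95, 97} × {42, 43, 44} = {(95,42), (95,43), (95,44), (97,42), (97,43), (97,44)}
  {95, 96, 97} × {42, 43} = {(95,42), (95,43), (96,42), (96,43), (97,42), (97,43)}
  {95, 96, 97} × {42, 44} = {(95,42), (95,44), (96,42), (96,44), (97,42), (97,44)}
  {95, 96, 97} × {43, 44} = {(95,43), (95,44), (96,43), (96,44), (97,43), (97,44)}
  {95, 96, 97} × {42, 43, 44} = {(95,42), (95,43), (95,44), (96,42), (96,43), (96,44), (97,42), (97,43), (97,44)}
These 36 distinct sets form the basis B.
Close under arbitrary unions to get τ_{X×Y}; counting gives |τ_{X×Y}| = 216.


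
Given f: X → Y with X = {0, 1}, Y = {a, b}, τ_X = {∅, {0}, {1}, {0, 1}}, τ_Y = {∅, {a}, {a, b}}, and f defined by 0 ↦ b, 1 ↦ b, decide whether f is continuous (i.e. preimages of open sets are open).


f IS continuous.

Compute f^{-1}(U) for each U ∈ τ_Y:
  U = ∅: f^{-1}(U) = ∅ ∈ τ_X ✓.
  U = {a}: f^{-1}(U) = ∅ ∈ τ_X ✓.
  U = {a, b}: f^{-1}(U) = {0, 1} ∈ τ_X ✓.
Every preimage lies in τ_X, so f IS continuous.


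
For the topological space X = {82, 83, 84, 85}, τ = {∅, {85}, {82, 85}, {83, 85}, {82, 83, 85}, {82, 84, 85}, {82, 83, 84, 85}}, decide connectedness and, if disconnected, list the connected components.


(X, τ) is connected.

Find clopen sets (U ∈ τ with X ∖ U ∈ τ):
  U = ∅, X ∖ U = {82, 83, 84, 85} — both open, so U is clopen.
  U = {82, 83, 84, 85}, X ∖ U = ∅ — both open, so U is clopen.
Only trivial clopens (∅ and X) exist, so (X, τ) is connected.
Compute connected components by grouping points that agree on all clopens:
  component: {82, 83, 84, 85}


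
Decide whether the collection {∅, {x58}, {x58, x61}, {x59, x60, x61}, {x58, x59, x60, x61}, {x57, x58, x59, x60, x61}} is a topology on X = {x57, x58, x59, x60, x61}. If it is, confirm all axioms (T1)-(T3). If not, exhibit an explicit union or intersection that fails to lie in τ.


τ is NOT a topology on X.

Axiom (T1): ∅ ∈ τ? Yes; X ∈ τ? Yes.
Axiom (T2/T3): check pairwise unions and intersections of members of τ.
Counterexample for (T3): {x58, x61} ∩ {x59, x60, x61} = {x61} ∉ τ. Therefore τ is NOT a topology.


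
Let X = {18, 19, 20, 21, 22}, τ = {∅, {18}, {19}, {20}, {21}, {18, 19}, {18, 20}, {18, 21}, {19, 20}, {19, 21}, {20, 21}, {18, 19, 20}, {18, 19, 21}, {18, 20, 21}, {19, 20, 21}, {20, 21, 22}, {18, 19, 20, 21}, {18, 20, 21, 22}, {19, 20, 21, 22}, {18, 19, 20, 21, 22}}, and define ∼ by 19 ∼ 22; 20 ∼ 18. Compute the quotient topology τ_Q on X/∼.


X/∼ = {[18=20], [19=22], [21]}; |τ_Q| = 5.

Equivalence classes: [18=20], [19=22], [21].
Quotient map π: X → X/∼ sends 18 ↦ [18=20], 19 ↦ [19=22], 20 ↦ [18=20], 21 ↦ [21], 22 ↦ [19=22].
For each subset V ⊆ X/∼, compute π^{-1}(V) ⊆ X and check whether π^{-1}(V) ∈ τ. V is open in τ_Q iff π^{-1}(V) ∈ τ.
  V = {}: π^{-1}(V) = ∅ ∈ τ ✓.
  V = {[18=20]}: π^{-1}(V) = {18, 20} ∈ τ ✓.
  V = {[19=22]}: π^{-1}(V) = {19, 22} ∉ τ ✗.
  V = {[18=20], [19=22]}: π^{-1}(V) = {18, 19, 20, 22} ∉ τ ✗.
  V = {[21]}: π^{-1}(V) = {21} ∈ τ ✓.
  V = {[18=20], [21]}: π^{-1}(V) = {18, 20, 21} ∈ τ ✓.
  V = {[19=22], [21]}: π^{-1}(V) = {19, 21, 22} ∉ τ ✗.
  V = {[18=20], [19=22], [21]}: π^{-1}(V) = {18, 19, 20, 21, 22} ∈ τ ✓.
Open sets in the quotient: τ_Q = {{}, {[18=20]}, {[21]}, {[18=20], [21]}, {[18=20], [19=22], [21]}} (5 elements).


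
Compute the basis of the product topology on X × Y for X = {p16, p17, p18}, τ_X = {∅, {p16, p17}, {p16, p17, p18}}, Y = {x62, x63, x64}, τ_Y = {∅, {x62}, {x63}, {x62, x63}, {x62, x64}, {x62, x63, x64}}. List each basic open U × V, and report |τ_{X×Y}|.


Basis B = {∅ × ∅, {p16, p17} × {x62}, {p16, p17} × {x63}, {p16, p17, p18} × {x62}, {p16, p17, p18} × {x63}, {p16, p17} × {x62, x63}, {p16, p17} × {x62, x64}, {p16, p17} × {x62, x63, x64}, {p16, p17, p18} × {x62, x63}, {p16, p17, p18} × {x62, x64}, {p16, p17, p18} × {x62, x63, x64}}; |τ_{X×Y}| = 18.

Enumerate products U × V with U ∈ τ_X, V ∈ τ_Y (deduplicated):
  ∅ × ∅ = {} (∅)
  {p16, p17} × {x62} = {(p16,x62), (p17,x62)}
  {p16, p17} × {x63} = {(p16,x63), (p17,x63)}
  {p16, p17, p18} × {x62} = {(p16,x62), (p17,x62), (p18,x62)}
  {p16, p17, p18} × {x63} = {(p16,x63), (p17,x63), (p18,x63)}
  {p16, p17} × {x62, x63} = {(p16,x62), (p16,x63), (p17,x62), (p17,x63)}
  {p16, p17} × {x62, x64} = {(p16,x62), (p16,x64), (p17,x62), (p17,x64)}
  {p16, p17} × {x62, x63, x64} = {(p16,x62), (p16,x63), (p16,x64), (p17,x62), (p17,x63), (p17,x64)}
  {p16, p17, p18} × {x62, x63} = {(p16,x62), (p16,x63), (p17,x62), (p17,x63), (p18,x62), (p18,x63)}
  {p16, p17, p18} × {x62, x64} = {(p16,x62), (p16,x64), (p17,x62), (p17,x64), (p18,x62), (p18,x64)}
  {p16, p17, p18} × {x62, x63, x64} = {(p16,x62), (p16,x63), (p16,x64), (p17,x62), (p17,x63), (p17,x64), (p18,x62), (p18,x63), (p18,x64)}
These 11 distinct sets form the basis B.
Close under arbitrary unions to get τ_{X×Y}; counting gives |τ_{X×Y}| = 18.


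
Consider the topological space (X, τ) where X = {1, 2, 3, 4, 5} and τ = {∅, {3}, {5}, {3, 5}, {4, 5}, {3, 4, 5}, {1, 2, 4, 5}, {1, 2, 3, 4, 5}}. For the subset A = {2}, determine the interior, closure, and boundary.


int(A) = ∅, cl(A) = {1, 2}, ∂A = {1, 2}.

Closed sets in (X, τ) are complements of opens:
  closed(X, τ) = {∅, {3}, {1, 2}, {1, 2, 3}, {1, 2, 4}, {1, 2, 3, 4}, {1, 2, 4, 5}, {1, 2, 3, 4, 5}}.
int(A) = ⋃ {U ∈ τ : U ⊆ A}. Opens contained in A: ∅.
Taking the union of these: int(A) = ∅.
cl(A) = ⋂ {C closed : A ⊆ C}. Closed sets containing A: {1, 2}, {1, 2, 3}, {1, 2, 4}, {1, 2, 3, 4}, {1, 2, 4, 5}, {1, 2, 3, 4, 5}.
Intersecting these: cl(A) = {1, 2}.
∂A = cl(A) ∖ int(A) = {1, 2} ∖ ∅ = {1, 2}.


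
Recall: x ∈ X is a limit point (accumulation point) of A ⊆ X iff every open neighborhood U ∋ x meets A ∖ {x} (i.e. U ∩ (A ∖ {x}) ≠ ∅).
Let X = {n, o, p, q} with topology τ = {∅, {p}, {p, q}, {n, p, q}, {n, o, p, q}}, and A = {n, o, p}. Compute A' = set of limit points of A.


A' = {n, o, q}

For each x ∈ X, list the open sets U ∈ τ with x ∈ U, then check whether U ∩ (A ∖ {x}) ≠ ∅ for every such U.
  x = n: opens ∋ x are {n, p, q}, {n, o, p, q}; each meets A ∖ {n}, so x IS a limit point.
  x = o: opens ∋ x are {n, o, p, q}; each meets A ∖ {o}, so x IS a limit point.
  x = p: open {p} ∋ x has {p} ∩ (A ∖ {p}) = ∅, so x is NOT a limit point.
  x = q: opens ∋ x are {p, q}, {n, p, q}, {n, o, p, q}; each meets A ∖ {q}, so x IS a limit point.
Collecting: A' = {n, o, q}.


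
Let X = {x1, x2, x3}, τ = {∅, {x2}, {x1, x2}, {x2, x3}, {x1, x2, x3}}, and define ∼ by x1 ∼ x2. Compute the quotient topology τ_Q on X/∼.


X/∼ = {[x1=x2], [x3]}; |τ_Q| = 3.

Equivalence classes: [x1=x2], [x3].
Quotient map π: X → X/∼ sends x1 ↦ [x1=x2], x2 ↦ [x1=x2], x3 ↦ [x3].
For each subset V ⊆ X/∼, compute π^{-1}(V) ⊆ X and check whether π^{-1}(V) ∈ τ. V is open in τ_Q iff π^{-1}(V) ∈ τ.
  V = {}: π^{-1}(V) = ∅ ∈ τ ✓.
  V = {[x1=x2]}: π^{-1}(V) = {x1, x2} ∈ τ ✓.
  V = {[x3]}: π^{-1}(V) = {x3} ∉ τ ✗.
  V = {[x1=x2], [x3]}: π^{-1}(V) = {x1, x2, x3} ∈ τ ✓.
Open sets in the quotient: τ_Q = {{}, {[x1=x2]}, {[x1=x2], [x3]}} (3 elements).


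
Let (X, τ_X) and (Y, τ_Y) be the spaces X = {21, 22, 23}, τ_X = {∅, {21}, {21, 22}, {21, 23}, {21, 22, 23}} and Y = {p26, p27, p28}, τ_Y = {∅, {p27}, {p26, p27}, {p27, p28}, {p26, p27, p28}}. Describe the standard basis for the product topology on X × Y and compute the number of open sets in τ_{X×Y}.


Basis B = {∅ × ∅, {21} × {p27}, {21} × {p26, p27}, {21} × {p27, p28}, {21, 22} × {p27}, {21, 23} × {p27}, {21} × {p26, p27, p28}, {21, 22, 23} × {p27}, {21, 22} × {p26, p27}, {21, 23} × {p26, p27}, {21, 22} × {p27, p28}, {21, 23} × {p27, p28}, {21, 22} × {p26, p27, p28}, {21, 23} × {p26, p27, p28}, {21, 22, 23} × {p26, p27}, {21, 22, 23} × {p27, p28}, {21, 22, 23} × {p26, p27, p28}}; |τ_{X×Y}| = 48.

Enumerate products U × V with U ∈ τ_X, V ∈ τ_Y (deduplicated):
  ∅ × ∅ = {} (∅)
  {21} × {p27} = {(21,p27)}
  {21} × {p26, p27} = {(21,p26), (21,p27)}
  {21} × {p27, p28} = {(21,p27), (21,p28)}
  {21, 22} × {p27} = {(21,p27), (22,p27)}
  {21, 23} × {p27} = {(21,p27), (23,p27)}
  {21} × {p26, p27, p28} = {(21,p26), (21,p27), (21,p28)}
  {21, 22, 23} × {p27} = {(21,p27), (22,p27), (23,p27)}
  {21, 22} × {p26, p27} = {(21,p26), (21,p27), (22,p26), (22,p27)}
  {21, 23} × {p26, p27} = {(21,p26), (21,p27), (23,p26), (23,p27)}
  {21, 22} × {p27, p28} = {(21,p27), (21,p28), (22,p27), (22,p28)}
  {21, 23} × {p27, p28} = {(21,p27), (21,p28), (23,p27), (23,p28)}
  {21, 22} × {p26, p27, p28} = {(21,p26), (21,p27), (21,p28), (22,p26), (22,p27), (22,p28)}
  {21, 23} × {p26, p27, p28} = {(21,p26), (21,p27), (21,p28), (23,p26), (23,p27), (23,p28)}
  {21, 22, 23} × {p26, p27} = {(21,p26), (21,p27), (22,p26), (22,p27), (23,p26), (23,p27)}
  {21, 22, 23} × {p27, p28} = {(21,p27), (21,p28), (22,p27), (22,p28), (23,p27), (23,p28)}
  {21, 22, 23} × {p26, p27, p28} = {(21,p26), (21,p27), (21,p28), (22,p26), (22,p27), (22,p28), (23,p26), (23,p27), (23,p28)}
These 17 distinct sets form the basis B.
Close under arbitrary unions to get τ_{X×Y}; counting gives |τ_{X×Y}| = 48.


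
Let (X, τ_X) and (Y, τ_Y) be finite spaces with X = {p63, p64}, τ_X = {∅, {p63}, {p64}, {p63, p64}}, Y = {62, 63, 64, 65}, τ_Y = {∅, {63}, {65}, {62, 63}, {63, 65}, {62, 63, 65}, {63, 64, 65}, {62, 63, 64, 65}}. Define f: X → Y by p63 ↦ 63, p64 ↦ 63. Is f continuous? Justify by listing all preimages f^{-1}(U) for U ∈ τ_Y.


f IS continuous.

Compute f^{-1}(U) for each U ∈ τ_Y:
  U = ∅: f^{-1}(U) = ∅ ∈ τ_X ✓.
  U = {63}: f^{-1}(U) = {p63, p64} ∈ τ_X ✓.
  U = {65}: f^{-1}(U) = ∅ ∈ τ_X ✓.
  U = {62, 63}: f^{-1}(U) = {p63, p64} ∈ τ_X ✓.
  U = {63, 65}: f^{-1}(U) = {p63, p64} ∈ τ_X ✓.
  U = {62, 63, 65}: f^{-1}(U) = {p63, p64} ∈ τ_X ✓.
  U = {63, 64, 65}: f^{-1}(U) = {p63, p64} ∈ τ_X ✓.
  U = {62, 63, 64, 65}: f^{-1}(U) = {p63, p64} ∈ τ_X ✓.
Every preimage lies in τ_X, so f IS continuous.


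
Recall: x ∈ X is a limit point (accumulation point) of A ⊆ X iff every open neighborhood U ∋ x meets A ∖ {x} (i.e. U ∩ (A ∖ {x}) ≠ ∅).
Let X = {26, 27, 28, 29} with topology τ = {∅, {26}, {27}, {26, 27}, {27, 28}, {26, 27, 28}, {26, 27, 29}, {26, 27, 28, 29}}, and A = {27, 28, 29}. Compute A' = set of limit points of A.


A' = {28, 29}

For each x ∈ X, list the open sets U ∈ τ with x ∈ U, then check whether U ∩ (A ∖ {x}) ≠ ∅ for every such U.
  x = 26: open {26} ∋ x has {26} ∩ (A ∖ {26}) = ∅, so x is NOT a limit point.
  x = 27: open {27} ∋ x has {27} ∩ (A ∖ {27}) = ∅, so x is NOT a limit point.
  x = 28: opens ∋ x are {27, 28}, {26, 27, 28}, {26, 27, 28, 29}; each meets A ∖ {28}, so x IS a limit point.
  x = 29: opens ∋ x are {26, 27, 29}, {26, 27, 28, 29}; each meets A ∖ {29}, so x IS a limit point.
Collecting: A' = {28, 29}.


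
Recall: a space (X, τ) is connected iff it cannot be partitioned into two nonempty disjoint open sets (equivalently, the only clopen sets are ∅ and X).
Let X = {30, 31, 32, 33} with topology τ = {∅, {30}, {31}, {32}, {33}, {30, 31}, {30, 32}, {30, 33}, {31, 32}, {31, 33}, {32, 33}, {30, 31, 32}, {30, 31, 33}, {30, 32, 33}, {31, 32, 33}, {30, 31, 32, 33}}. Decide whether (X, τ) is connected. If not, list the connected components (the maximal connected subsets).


(X, τ) is disconnected; components = [{30}, {31}, {32}, {33}].

Find clopen sets (U ∈ τ with X ∖ U ∈ τ):
  U = ∅, X ∖ U = {30, 31, 32, 33} — both open, so U is clopen.
  U = {30}, X ∖ U = {31, 32, 33} — both open, so U is clopen.
  U = {31}, X ∖ U = {30, 32, 33} — both open, so U is clopen.
  U = {32}, X ∖ U = {30, 31, 33} — both open, so U is clopen.
  U = {33}, X ∖ U = {30, 31, 32} — both open, so U is clopen.
  U = {30, 31}, X ∖ U = {32, 33} — both open, so U is clopen.
  U = {30, 32}, X ∖ U = {31, 33} — both open, so U is clopen.
  U = {30, 33}, X ∖ U = {31, 32} — both open, so U is clopen.
  U = {31, 32}, X ∖ U = {30, 33} — both open, so U is clopen.
  U = {31, 33}, X ∖ U = {30, 32} — both open, so U is clopen.
  U = {32, 33}, X ∖ U = {30, 31} — both open, so U is clopen.
  U = {30, 31, 32}, X ∖ U = {33} — both open, so U is clopen.
  U = {30, 31, 33}, X ∖ U = {32} — both open, so U is clopen.
  U = {30, 32, 33}, X ∖ U = {31} — both open, so U is clopen.
  U = {31, 32, 33}, X ∖ U = {30} — both open, so U is clopen.
  U = {30, 31, 32, 33}, X ∖ U = ∅ — both open, so U is clopen.
Nontrivial clopen(s) exist: e.g. {33}. So (X, τ) is disconnected.
Compute connected components by grouping points that agree on all clopens:
  component: {30}
  component: {31}
  component: {32}
  component: {33}


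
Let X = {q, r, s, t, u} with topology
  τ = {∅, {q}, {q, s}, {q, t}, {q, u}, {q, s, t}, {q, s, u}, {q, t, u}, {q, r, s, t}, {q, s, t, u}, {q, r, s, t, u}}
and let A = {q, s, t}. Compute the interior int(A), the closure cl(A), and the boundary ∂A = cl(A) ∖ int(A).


int(A) = {q, s, t}, cl(A) = {q, r, s, t, u}, ∂A = {r, u}.

Closed sets in (X, τ) are complements of opens:
  closed(X, τ) = {∅, {r}, {u}, {r, s}, {r, t}, {r, u}, {r, s, t}, {r, s, u}, {r, t, u}, {r, s, t, u}, {q, r, s, t, u}}.
int(A) = ⋃ {U ∈ τ : U ⊆ A}. Opens contained in A: ∅, {q}, {q, s}, {q, t}, {q, s, t}.
Taking the union of these: int(A) = {q, s, t}.
cl(A) = ⋂ {C closed : A ⊆ C}. Closed sets containing A: {q, r, s, t, u}.
Intersecting these: cl(A) = {q, r, s, t, u}.
∂A = cl(A) ∖ int(A) = {q, r, s, t, u} ∖ {q, s, t} = {r, u}.


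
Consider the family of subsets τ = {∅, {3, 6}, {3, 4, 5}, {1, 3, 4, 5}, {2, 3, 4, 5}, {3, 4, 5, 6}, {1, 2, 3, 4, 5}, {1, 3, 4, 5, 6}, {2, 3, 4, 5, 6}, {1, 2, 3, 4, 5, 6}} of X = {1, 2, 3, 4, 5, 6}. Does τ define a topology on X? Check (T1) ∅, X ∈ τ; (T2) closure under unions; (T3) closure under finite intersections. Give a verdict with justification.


τ is NOT a topology on X.

Axiom (T1): ∅ ∈ τ? Yes; X ∈ τ? Yes.
Axiom (T2/T3): check pairwise unions and intersections of members of τ.
Counterexample for (T3): {3, 6} ∩ {3, 4, 5} = {3} ∉ τ. Therefore τ is NOT a topology.


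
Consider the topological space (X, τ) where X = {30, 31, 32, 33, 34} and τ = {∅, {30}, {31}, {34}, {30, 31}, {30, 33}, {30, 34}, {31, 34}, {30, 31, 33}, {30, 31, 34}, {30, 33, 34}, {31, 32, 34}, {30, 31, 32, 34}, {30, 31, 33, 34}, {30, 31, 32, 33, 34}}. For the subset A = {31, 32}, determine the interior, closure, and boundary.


int(A) = {31}, cl(A) = {31, 32}, ∂A = {32}.

Closed sets in (X, τ) are complements of opens:
  closed(X, τ) = {∅, {32}, {33}, {30, 33}, {31, 32}, {32, 33}, {32, 34}, {30, 32, 33}, {31, 32, 33}, {31, 32, 34}, {32, 33, 34}, {30, 31, 32, 33}, {30, 32, 33, 34}, {31, 32, 33, 34}, {30, 31, 32, 33, 34}}.
int(A) = ⋃ {U ∈ τ : U ⊆ A}. Opens contained in A: ∅, {31}.
Taking the union of these: int(A) = {31}.
cl(A) = ⋂ {C closed : A ⊆ C}. Closed sets containing A: {31, 32}, {31, 32, 33}, {31, 32, 34}, {30, 31, 32, 33}, {31, 32, 33, 34}, {30, 31, 32, 33, 34}.
Intersecting these: cl(A) = {31, 32}.
∂A = cl(A) ∖ int(A) = {31, 32} ∖ {31} = {32}.


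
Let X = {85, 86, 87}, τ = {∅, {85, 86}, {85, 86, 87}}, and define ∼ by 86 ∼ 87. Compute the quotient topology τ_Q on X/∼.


X/∼ = {[85], [86=87]}; |τ_Q| = 2.

Equivalence classes: [85], [86=87].
Quotient map π: X → X/∼ sends 85 ↦ [85], 86 ↦ [86=87], 87 ↦ [86=87].
For each subset V ⊆ X/∼, compute π^{-1}(V) ⊆ X and check whether π^{-1}(V) ∈ τ. V is open in τ_Q iff π^{-1}(V) ∈ τ.
  V = {}: π^{-1}(V) = ∅ ∈ τ ✓.
  V = {[85]}: π^{-1}(V) = {85} ∉ τ ✗.
  V = {[86=87]}: π^{-1}(V) = {86, 87} ∉ τ ✗.
  V = {[85], [86=87]}: π^{-1}(V) = {85, 86, 87} ∈ τ ✓.
Open sets in the quotient: τ_Q = {{}, {[85], [86=87]}} (2 elements).


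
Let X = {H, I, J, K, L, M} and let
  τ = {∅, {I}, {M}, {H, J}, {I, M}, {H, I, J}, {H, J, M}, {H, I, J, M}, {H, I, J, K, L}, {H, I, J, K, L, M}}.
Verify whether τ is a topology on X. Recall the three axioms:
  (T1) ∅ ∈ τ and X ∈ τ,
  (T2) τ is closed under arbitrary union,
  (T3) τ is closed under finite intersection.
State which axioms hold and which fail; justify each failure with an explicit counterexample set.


τ IS a topology on X.

Axiom (T1): ∅ ∈ τ? Yes; X ∈ τ? Yes.
Axiom (T2/T3): check pairwise unions and intersections of members of τ.
All pairwise intersections and unions checked — each lies in τ. Therefore τ satisfies (T1), (T2), (T3): it IS a topology on X.


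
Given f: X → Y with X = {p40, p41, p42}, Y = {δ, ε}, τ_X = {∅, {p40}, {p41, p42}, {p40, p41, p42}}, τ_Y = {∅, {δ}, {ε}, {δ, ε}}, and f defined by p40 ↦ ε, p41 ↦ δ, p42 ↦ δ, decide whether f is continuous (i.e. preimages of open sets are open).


f IS continuous.

Compute f^{-1}(U) for each U ∈ τ_Y:
  U = ∅: f^{-1}(U) = ∅ ∈ τ_X ✓.
  U = {δ}: f^{-1}(U) = {p41, p42} ∈ τ_X ✓.
  U = {ε}: f^{-1}(U) = {p40} ∈ τ_X ✓.
  U = {δ, ε}: f^{-1}(U) = {p40, p41, p42} ∈ τ_X ✓.
Every preimage lies in τ_X, so f IS continuous.


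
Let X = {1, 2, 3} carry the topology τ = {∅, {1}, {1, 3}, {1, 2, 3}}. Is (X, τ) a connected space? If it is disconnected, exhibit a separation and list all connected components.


(X, τ) is connected.

Find clopen sets (U ∈ τ with X ∖ U ∈ τ):
  U = ∅, X ∖ U = {1, 2, 3} — both open, so U is clopen.
  U = {1, 2, 3}, X ∖ U = ∅ — both open, so U is clopen.
Only trivial clopens (∅ and X) exist, so (X, τ) is connected.
Compute connected components by grouping points that agree on all clopens:
  component: {1, 2, 3}


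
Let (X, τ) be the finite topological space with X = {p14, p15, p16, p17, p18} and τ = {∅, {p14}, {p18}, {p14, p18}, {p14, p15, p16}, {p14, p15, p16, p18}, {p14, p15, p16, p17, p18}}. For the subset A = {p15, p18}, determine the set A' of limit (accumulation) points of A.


A' = {p16, p17}

For each x ∈ X, list the open sets U ∈ τ with x ∈ U, then check whether U ∩ (A ∖ {x}) ≠ ∅ for every such U.
  x = p14: open {p14} ∋ x has {p14} ∩ (A ∖ {p14}) = ∅, so x is NOT a limit point.
  x = p15: open {p14, p15, p16} ∋ x has {p14, p15, p16} ∩ (A ∖ {p15}) = ∅, so x is NOT a limit point.
  x = p16: opens ∋ x are {p14, p15, p16}, {p14, p15, p16, p18}, {p14, p15, p16, p17, p18}; each meets A ∖ {p16}, so x IS a limit point.
  x = p17: opens ∋ x are {p14, p15, p16, p17, p18}; each meets A ∖ {p17}, so x IS a limit point.
  x = p18: open {p18} ∋ x has {p18} ∩ (A ∖ {p18}) = ∅, so x is NOT a limit point.
Collecting: A' = {p16, p17}.


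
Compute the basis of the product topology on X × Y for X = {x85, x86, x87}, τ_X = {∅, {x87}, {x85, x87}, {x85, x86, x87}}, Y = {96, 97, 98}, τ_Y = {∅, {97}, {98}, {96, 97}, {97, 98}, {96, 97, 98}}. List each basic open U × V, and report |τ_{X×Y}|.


Basis B = {∅ × ∅, {x87} × {97}, {x87} × {98}, {x85, x87} × {97}, {x85, x87} × {98}, {x87} × {96, 97}, {x87} × {97, 98}, {x85, x86, x87} × {97}, {x85, x86, x87} × {98}, {x87} × {96, 97, 98}, {x85, x87} × {96, 97}, {x85, x87} × {97, 98}, {x85, x87} × {96, 97, 98}, {x85, x86, x87} × {96, 97}, {x85, x86, x87} × {97, 98}, {x85, x86, x87} × {96, 97, 98}}; |τ_{X×Y}| = 40.

Enumerate products U × V with U ∈ τ_X, V ∈ τ_Y (deduplicated):
  ∅ × ∅ = {} (∅)
  {x87} × {97} = {(x87,97)}
  {x87} × {98} = {(x87,98)}
  {x85, x87} × {97} = {(x85,97), (x87,97)}
  {x85, x87} × {98} = {(x85,98), (x87,98)}
  {x87} × {96, 97} = {(x87,96), (x87,97)}
  {x87} × {97, 98} = {(x87,97), (x87,98)}
  {x85, x86, x87} × {97} = {(x85,97), (x86,97), (x87,97)}
  {x85, x86, x87} × {98} = {(x85,98), (x86,98), (x87,98)}
  {x87} × {96, 97, 98} = {(x87,96), (x87,97), (x87,98)}
  {x85, x87} × {96, 97} = {(x85,96), (x85,97), (x87,96), (x87,97)}
  {x85, x87} × {97, 98} = {(x85,97), (x85,98), (x87,97), (x87,98)}
  {x85, x87} × {96, 97, 98} = {(x85,96), (x85,97), (x85,98), (x87,96), (x87,97), (x87,98)}
  {x85, x86, x87} × {96, 97} = {(x85,96), (x85,97), (x86,96), (x86,97), (x87,96), (x87,97)}
  {x85, x86, x87} × {97, 98} = {(x85,97), (x85,98), (x86,97), (x86,98), (x87,97), (x87,98)}
  {x85, x86, x87} × {96, 97, 98} = {(x85,96), (x85,97), (x85,98), (x86,96), (x86,97), (x86,98), (x87,96), (x87,97), (x87,98)}
These 16 distinct sets form the basis B.
Close under arbitrary unions to get τ_{X×Y}; counting gives |τ_{X×Y}| = 40.


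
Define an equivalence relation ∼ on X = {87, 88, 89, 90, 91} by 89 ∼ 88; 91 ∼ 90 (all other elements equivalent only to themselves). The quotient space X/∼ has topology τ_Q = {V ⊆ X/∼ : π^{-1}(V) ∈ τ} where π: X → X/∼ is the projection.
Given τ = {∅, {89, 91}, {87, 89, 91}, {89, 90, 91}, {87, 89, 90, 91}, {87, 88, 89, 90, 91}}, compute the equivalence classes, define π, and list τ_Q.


X/∼ = {[87], [88=89], [90=91]}; |τ_Q| = 2.

Equivalence classes: [87], [88=89], [90=91].
Quotient map π: X → X/∼ sends 87 ↦ [87], 88 ↦ [88=89], 89 ↦ [88=89], 90 ↦ [90=91], 91 ↦ [90=91].
For each subset V ⊆ X/∼, compute π^{-1}(V) ⊆ X and check whether π^{-1}(V) ∈ τ. V is open in τ_Q iff π^{-1}(V) ∈ τ.
  V = {}: π^{-1}(V) = ∅ ∈ τ ✓.
  V = {[87]}: π^{-1}(V) = {87} ∉ τ ✗.
  V = {[88=89]}: π^{-1}(V) = {88, 89} ∉ τ ✗.
  V = {[87], [88=89]}: π^{-1}(V) = {87, 88, 89} ∉ τ ✗.
  V = {[90=91]}: π^{-1}(V) = {90, 91} ∉ τ ✗.
  V = {[87], [90=91]}: π^{-1}(V) = {87, 90, 91} ∉ τ ✗.
  V = {[88=89], [90=91]}: π^{-1}(V) = {88, 89, 90, 91} ∉ τ ✗.
  V = {[87], [88=89], [90=91]}: π^{-1}(V) = {87, 88, 89, 90, 91} ∈ τ ✓.
Open sets in the quotient: τ_Q = {{}, {[87], [88=89], [90=91]}} (2 elements).


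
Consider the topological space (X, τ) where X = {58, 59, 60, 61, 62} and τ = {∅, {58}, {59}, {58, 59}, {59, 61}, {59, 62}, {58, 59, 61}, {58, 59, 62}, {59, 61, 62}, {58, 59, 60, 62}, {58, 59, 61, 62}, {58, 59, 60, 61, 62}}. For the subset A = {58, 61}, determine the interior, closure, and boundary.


int(A) = {58}, cl(A) = {58, 60, 61}, ∂A = {60, 61}.

Closed sets in (X, τ) are complements of opens:
  closed(X, τ) = {∅, {60}, {61}, {58, 60}, {60, 61}, {60, 62}, {58, 60, 61}, {58, 60, 62}, {60, 61, 62}, {58, 60, 61, 62}, {59, 60, 61, 62}, {58, 59, 60, 61, 62}}.
int(A) = ⋃ {U ∈ τ : U ⊆ A}. Opens contained in A: ∅, {58}.
Taking the union of these: int(A) = {58}.
cl(A) = ⋂ {C closed : A ⊆ C}. Closed sets containing A: {58, 60, 61}, {58, 60, 61, 62}, {58, 59, 60, 61, 62}.
Intersecting these: cl(A) = {58, 60, 61}.
∂A = cl(A) ∖ int(A) = {58, 60, 61} ∖ {58} = {60, 61}.


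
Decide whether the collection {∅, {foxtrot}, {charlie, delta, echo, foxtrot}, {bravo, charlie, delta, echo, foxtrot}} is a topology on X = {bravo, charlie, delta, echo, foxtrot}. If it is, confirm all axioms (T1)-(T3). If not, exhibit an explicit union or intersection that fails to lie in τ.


τ IS a topology on X.

Axiom (T1): ∅ ∈ τ? Yes; X ∈ τ? Yes.
Axiom (T2/T3): check pairwise unions and intersections of members of τ.
All pairwise intersections and unions checked — each lies in τ. Therefore τ satisfies (T1), (T2), (T3): it IS a topology on X.


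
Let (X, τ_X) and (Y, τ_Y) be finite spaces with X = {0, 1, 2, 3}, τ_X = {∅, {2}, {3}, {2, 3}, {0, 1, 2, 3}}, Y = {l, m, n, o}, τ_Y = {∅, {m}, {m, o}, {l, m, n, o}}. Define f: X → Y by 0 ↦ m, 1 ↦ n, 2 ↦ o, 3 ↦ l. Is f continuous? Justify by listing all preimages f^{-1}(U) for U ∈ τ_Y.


f is NOT continuous.

Compute f^{-1}(U) for each U ∈ τ_Y:
  U = ∅: f^{-1}(U) = ∅ ∈ τ_X ✓.
  U = {m}: f^{-1}(U) = {0} ∉ τ_X ✗.
  U = {m, o}: f^{-1}(U) = {0, 2} ∉ τ_X ✗.
  U = {l, m, n, o}: f^{-1}(U) = {0, 1, 2, 3} ∈ τ_X ✓.
Found U = {m} with f^{-1}(U) = {0} not in τ_X. Therefore f is NOT continuous.


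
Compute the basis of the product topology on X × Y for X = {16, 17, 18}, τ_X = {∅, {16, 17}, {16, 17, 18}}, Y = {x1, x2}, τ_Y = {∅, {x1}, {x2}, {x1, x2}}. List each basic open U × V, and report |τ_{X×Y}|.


Basis B = {∅ × ∅, {16, 17} × {x1}, {16, 17} × {x2}, {16, 17, 18} × {x1}, {16, 17, 18} × {x2}, {16, 17} × {x1, x2}, {16, 17, 18} × {x1, x2}}; |τ_{X×Y}| = 9.

Enumerate products U × V with U ∈ τ_X, V ∈ τ_Y (deduplicated):
  ∅ × ∅ = {} (∅)
  {16, 17} × {x1} = {(16,x1), (17,x1)}
  {16, 17} × {x2} = {(16,x2), (17,x2)}
  {16, 17, 18} × {x1} = {(16,x1), (17,x1), (18,x1)}
  {16, 17, 18} × {x2} = {(16,x2), (17,x2), (18,x2)}
  {16, 17} × {x1, x2} = {(16,x1), (16,x2), (17,x1), (17,x2)}
  {16, 17, 18} × {x1, x2} = {(16,x1), (16,x2), (17,x1), (17,x2), (18,x1), (18,x2)}
These 7 distinct sets form the basis B.
Close under arbitrary unions to get τ_{X×Y}; counting gives |τ_{X×Y}| = 9.
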